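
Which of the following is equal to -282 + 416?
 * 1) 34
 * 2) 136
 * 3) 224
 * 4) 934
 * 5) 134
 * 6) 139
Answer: 5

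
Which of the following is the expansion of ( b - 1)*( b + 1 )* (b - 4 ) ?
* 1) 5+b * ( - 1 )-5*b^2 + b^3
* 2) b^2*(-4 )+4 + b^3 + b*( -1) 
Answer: 2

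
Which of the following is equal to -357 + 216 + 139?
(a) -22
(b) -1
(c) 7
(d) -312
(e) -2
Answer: e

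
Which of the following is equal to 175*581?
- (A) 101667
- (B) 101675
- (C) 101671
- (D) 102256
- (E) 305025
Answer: B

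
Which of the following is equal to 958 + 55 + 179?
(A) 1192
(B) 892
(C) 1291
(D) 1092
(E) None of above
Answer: A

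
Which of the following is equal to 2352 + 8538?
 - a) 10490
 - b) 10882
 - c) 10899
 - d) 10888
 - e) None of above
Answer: e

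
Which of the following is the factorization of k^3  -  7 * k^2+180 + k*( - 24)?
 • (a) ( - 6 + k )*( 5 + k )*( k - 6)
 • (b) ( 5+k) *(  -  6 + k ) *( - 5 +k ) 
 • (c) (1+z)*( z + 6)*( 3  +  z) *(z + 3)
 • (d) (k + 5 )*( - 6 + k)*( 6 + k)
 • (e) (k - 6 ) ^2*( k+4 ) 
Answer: a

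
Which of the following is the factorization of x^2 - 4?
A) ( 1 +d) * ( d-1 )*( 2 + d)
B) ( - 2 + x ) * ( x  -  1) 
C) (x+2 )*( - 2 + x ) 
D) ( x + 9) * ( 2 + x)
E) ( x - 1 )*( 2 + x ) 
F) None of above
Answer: C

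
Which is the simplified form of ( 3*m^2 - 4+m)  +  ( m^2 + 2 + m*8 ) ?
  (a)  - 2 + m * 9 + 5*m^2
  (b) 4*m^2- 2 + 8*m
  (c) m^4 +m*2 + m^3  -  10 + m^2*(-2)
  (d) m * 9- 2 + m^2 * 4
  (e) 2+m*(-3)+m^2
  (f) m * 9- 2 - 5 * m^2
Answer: d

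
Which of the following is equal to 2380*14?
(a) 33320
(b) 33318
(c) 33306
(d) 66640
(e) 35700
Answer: a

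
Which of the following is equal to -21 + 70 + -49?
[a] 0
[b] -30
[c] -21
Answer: a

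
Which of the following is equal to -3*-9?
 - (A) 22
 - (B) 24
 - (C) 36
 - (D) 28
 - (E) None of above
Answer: E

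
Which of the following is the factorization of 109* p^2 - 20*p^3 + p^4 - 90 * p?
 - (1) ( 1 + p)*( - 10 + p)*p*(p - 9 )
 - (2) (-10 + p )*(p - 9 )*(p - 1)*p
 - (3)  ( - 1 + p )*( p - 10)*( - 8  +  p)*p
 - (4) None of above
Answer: 2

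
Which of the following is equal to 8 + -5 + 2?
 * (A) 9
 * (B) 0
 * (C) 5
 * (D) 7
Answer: C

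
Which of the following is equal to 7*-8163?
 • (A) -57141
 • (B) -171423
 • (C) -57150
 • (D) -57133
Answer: A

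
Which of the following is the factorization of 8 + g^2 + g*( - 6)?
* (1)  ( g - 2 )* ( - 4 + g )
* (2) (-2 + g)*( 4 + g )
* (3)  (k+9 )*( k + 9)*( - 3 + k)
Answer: 1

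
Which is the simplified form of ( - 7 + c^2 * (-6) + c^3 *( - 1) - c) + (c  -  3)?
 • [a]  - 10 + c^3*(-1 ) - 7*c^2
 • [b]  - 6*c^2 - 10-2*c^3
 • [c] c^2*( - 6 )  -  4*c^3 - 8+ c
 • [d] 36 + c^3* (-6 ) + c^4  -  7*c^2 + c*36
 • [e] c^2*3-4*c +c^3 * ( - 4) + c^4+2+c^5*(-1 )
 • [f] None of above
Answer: f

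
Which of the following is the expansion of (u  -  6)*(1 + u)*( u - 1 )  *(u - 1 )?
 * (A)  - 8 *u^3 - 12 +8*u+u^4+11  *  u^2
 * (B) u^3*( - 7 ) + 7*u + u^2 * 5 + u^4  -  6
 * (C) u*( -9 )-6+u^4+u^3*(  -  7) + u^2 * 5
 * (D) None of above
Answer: B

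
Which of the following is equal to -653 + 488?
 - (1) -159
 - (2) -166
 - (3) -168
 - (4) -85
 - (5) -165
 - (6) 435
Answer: 5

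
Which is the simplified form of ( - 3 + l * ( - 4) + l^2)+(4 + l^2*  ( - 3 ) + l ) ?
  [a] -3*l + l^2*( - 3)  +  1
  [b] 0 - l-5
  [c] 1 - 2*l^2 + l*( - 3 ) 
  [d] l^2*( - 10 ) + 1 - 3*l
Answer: c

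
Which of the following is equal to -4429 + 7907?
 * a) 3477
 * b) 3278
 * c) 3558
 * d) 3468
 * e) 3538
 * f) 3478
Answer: f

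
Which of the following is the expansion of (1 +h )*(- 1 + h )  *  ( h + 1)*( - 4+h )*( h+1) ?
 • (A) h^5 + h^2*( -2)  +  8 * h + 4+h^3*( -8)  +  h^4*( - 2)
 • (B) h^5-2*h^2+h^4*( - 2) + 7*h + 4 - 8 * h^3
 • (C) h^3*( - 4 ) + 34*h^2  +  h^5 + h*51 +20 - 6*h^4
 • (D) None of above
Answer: B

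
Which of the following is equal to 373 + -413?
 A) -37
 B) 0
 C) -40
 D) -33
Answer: C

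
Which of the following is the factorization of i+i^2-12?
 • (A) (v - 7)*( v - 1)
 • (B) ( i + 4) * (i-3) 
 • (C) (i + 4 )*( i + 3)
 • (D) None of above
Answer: B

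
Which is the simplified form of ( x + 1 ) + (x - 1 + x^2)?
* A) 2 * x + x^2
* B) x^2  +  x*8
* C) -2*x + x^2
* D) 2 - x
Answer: A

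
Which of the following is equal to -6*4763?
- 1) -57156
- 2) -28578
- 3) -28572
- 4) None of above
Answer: 2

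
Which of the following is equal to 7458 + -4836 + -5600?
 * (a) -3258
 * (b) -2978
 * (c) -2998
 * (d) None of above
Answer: b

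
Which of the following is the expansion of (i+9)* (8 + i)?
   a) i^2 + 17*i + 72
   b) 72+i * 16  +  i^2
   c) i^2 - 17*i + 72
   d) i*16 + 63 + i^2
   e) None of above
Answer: a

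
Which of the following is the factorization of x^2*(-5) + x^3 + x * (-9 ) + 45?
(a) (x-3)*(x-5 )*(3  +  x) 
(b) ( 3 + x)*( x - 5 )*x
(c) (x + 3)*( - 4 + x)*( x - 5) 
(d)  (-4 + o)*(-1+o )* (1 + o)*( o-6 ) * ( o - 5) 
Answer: a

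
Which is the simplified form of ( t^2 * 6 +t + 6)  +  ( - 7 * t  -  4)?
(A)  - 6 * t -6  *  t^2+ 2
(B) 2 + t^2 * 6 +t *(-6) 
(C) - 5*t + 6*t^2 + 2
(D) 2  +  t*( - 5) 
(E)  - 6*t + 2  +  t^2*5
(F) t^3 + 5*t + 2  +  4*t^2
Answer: B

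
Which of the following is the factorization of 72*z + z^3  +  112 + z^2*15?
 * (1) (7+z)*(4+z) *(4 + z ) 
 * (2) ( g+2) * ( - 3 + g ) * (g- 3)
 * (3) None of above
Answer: 1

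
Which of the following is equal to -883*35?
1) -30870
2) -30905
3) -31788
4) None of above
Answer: 2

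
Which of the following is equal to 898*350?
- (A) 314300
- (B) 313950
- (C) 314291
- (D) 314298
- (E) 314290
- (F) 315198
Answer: A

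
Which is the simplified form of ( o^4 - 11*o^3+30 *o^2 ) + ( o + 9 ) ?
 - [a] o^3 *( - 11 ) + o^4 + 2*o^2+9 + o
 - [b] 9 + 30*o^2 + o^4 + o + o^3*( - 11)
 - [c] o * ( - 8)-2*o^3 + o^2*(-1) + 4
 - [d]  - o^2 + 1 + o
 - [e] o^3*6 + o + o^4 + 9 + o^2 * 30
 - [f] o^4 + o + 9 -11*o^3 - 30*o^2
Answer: b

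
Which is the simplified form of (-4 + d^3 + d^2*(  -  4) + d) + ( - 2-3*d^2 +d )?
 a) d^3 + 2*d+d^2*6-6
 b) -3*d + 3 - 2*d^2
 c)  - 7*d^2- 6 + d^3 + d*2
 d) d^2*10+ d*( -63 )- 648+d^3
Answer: c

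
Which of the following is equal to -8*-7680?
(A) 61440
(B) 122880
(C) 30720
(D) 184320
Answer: A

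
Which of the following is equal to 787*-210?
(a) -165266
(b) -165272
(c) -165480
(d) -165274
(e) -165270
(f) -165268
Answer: e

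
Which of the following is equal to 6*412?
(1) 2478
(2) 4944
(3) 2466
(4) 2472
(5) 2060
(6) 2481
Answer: 4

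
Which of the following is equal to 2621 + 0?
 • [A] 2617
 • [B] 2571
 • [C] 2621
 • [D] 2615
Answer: C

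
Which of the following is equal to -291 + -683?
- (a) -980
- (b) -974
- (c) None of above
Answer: b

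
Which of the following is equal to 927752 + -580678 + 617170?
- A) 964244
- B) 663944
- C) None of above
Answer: A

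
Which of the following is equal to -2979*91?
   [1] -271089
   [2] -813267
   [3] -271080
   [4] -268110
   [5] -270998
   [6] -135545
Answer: 1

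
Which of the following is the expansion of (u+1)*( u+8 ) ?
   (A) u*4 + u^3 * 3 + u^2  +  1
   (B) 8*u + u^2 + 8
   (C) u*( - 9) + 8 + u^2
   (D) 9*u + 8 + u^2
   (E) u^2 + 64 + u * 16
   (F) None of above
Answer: D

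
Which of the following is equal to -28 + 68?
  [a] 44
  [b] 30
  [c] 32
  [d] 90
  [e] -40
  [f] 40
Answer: f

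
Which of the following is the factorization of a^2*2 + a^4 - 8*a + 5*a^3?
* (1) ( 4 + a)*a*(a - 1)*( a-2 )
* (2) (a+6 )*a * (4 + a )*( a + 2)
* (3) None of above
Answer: 3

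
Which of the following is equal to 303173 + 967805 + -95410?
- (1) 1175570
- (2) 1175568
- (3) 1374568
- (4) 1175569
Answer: 2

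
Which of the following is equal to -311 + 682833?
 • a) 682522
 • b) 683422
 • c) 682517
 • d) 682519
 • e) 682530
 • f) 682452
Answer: a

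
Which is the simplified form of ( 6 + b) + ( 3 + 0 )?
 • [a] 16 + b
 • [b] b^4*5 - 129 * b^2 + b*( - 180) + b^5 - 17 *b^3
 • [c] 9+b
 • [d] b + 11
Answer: c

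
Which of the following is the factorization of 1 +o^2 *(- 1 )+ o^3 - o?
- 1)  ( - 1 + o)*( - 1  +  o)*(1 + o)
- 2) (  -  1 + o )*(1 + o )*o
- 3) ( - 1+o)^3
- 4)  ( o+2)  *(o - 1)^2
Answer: 1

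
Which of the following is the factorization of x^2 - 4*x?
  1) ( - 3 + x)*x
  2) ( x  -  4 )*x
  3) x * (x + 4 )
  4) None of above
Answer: 2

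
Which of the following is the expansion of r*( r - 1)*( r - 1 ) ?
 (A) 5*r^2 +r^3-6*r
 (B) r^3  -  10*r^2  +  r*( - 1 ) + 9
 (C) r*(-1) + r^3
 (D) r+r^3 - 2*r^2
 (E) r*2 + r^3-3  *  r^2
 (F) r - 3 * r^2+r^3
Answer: D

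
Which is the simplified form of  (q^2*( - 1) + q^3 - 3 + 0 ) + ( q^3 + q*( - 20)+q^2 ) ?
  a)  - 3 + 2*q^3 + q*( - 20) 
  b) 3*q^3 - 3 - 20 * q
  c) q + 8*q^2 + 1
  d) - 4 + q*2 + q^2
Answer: a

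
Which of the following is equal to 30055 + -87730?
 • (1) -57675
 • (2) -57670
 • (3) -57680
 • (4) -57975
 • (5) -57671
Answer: 1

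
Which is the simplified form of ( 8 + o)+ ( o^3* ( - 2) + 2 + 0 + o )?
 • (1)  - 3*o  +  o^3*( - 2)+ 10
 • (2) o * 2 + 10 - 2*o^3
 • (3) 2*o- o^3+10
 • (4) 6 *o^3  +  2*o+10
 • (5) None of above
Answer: 2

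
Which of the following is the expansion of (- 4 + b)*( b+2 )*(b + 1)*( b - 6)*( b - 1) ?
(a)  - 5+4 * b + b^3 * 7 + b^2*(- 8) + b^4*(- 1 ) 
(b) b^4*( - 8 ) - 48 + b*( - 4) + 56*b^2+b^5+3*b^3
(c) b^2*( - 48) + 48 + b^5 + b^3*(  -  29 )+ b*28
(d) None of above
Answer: b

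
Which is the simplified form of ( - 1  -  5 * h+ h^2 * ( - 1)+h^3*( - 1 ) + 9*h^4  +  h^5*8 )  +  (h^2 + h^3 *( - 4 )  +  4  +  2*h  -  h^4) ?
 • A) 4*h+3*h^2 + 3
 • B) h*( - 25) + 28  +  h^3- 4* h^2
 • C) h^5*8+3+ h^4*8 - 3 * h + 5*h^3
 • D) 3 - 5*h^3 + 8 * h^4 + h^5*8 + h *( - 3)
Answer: D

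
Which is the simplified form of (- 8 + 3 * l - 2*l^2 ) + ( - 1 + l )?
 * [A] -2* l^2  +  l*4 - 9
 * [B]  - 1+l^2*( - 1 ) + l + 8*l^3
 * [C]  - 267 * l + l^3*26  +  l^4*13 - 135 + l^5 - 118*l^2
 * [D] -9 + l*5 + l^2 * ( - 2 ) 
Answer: A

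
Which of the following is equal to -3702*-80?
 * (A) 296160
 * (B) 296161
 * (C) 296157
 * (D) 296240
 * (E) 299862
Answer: A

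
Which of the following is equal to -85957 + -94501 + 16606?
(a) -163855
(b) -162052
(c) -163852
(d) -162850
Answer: c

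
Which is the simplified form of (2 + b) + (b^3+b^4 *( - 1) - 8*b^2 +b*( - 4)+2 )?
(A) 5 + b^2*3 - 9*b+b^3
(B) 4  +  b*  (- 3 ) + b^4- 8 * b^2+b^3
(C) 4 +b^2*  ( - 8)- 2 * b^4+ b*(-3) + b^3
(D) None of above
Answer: D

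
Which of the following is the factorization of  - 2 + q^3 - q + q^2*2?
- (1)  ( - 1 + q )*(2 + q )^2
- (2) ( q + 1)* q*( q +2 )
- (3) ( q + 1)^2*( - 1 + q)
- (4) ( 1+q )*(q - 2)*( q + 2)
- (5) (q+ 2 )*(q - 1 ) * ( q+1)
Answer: 5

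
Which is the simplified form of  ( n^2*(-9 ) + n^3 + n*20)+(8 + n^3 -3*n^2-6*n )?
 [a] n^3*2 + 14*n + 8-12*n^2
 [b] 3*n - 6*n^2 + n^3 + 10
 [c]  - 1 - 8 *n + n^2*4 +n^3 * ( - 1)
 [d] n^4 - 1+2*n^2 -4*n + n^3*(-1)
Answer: a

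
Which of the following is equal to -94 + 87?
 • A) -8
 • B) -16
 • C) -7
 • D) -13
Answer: C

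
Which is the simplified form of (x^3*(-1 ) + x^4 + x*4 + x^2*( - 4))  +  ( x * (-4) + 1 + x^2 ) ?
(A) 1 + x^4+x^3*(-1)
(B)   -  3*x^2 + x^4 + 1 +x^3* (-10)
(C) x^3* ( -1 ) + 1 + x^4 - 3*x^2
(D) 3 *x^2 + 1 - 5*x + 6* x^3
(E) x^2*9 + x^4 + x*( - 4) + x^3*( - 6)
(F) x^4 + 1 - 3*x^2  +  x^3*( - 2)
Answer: C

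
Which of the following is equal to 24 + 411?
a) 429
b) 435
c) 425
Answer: b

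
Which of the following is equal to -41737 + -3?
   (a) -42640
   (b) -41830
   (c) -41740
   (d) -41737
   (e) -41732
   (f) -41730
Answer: c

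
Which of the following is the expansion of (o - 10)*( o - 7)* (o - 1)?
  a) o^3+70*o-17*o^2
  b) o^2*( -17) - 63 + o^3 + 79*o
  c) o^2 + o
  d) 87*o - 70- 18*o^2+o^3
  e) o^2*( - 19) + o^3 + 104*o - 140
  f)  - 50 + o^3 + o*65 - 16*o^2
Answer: d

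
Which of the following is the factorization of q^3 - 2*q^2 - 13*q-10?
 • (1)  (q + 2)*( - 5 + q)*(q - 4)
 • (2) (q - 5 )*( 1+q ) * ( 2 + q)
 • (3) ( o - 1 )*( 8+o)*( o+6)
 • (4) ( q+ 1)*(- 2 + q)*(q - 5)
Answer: 2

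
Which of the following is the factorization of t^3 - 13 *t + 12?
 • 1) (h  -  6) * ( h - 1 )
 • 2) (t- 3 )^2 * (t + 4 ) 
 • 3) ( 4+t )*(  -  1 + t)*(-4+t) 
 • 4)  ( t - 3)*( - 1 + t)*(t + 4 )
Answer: 4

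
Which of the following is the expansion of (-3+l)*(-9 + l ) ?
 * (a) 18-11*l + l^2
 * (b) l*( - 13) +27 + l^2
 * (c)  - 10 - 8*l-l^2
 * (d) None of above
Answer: d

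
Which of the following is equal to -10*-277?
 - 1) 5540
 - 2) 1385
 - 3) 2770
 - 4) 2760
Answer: 3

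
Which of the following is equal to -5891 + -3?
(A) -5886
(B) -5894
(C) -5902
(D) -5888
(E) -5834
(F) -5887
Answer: B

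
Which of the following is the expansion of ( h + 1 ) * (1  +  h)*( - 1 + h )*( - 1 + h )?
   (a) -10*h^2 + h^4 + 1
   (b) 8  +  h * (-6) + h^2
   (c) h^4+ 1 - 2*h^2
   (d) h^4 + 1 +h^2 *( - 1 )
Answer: c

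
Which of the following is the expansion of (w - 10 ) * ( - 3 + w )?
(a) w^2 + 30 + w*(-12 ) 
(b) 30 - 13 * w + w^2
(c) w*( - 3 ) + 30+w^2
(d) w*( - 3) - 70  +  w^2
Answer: b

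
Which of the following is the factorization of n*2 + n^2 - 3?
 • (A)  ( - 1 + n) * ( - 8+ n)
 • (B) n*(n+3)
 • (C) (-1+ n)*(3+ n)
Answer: C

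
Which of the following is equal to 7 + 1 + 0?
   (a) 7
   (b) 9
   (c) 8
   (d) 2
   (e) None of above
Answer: c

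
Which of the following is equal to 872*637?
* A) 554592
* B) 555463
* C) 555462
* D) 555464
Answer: D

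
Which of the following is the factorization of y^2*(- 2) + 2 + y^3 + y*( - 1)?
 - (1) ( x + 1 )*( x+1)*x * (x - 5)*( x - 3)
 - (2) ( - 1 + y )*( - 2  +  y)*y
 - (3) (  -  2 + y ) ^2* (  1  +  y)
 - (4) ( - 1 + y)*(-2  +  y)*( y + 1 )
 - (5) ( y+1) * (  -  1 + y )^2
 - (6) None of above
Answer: 4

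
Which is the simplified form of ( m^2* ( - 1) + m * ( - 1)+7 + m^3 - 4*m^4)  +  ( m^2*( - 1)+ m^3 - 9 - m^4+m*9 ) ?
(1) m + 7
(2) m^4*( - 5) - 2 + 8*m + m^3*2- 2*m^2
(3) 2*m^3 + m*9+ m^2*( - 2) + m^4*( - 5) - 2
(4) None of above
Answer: 2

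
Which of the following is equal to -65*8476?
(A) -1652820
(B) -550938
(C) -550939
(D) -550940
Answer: D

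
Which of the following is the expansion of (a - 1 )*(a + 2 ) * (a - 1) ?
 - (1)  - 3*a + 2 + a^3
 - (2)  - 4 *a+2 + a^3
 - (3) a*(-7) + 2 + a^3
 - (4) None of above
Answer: 1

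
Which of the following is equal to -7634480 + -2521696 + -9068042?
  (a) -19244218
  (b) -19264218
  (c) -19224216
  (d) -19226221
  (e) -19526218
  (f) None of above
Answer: f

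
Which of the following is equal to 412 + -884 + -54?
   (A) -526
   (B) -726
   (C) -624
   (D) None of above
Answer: A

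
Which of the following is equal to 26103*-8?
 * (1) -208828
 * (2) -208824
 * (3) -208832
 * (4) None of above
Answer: 2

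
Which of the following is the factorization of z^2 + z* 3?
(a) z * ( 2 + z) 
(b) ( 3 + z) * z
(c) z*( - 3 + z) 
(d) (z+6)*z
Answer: b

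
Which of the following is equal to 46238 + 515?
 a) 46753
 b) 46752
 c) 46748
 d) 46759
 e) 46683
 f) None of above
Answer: a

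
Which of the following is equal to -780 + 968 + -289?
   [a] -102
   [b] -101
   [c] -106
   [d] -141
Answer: b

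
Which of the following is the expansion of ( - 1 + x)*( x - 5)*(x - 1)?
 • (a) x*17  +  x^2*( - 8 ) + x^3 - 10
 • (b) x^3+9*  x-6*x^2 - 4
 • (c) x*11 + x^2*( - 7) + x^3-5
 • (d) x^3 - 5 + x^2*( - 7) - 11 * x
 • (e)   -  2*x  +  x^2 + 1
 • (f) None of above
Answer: c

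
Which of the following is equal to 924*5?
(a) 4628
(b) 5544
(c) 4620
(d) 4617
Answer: c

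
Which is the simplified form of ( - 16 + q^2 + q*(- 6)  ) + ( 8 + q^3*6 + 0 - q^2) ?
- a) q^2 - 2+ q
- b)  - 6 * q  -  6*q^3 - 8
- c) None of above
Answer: c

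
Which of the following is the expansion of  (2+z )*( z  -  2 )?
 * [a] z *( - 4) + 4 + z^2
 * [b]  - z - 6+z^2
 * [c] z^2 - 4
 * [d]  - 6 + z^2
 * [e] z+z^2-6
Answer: c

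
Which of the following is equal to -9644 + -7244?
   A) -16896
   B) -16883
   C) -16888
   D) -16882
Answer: C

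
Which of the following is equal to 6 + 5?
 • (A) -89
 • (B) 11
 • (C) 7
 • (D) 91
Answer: B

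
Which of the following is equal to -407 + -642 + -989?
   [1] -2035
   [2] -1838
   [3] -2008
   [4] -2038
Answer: 4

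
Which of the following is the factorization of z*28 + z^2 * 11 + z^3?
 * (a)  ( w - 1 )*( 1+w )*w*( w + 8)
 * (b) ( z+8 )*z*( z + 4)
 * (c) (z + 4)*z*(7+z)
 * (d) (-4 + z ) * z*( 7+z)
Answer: c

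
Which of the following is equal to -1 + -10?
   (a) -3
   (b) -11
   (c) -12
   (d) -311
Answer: b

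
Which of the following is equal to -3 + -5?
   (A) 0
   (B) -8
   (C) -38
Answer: B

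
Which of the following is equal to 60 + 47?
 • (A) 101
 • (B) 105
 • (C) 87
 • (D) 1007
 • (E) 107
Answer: E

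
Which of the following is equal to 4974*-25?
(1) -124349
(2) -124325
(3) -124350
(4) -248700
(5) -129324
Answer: 3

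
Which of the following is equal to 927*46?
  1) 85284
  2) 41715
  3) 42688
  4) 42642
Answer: 4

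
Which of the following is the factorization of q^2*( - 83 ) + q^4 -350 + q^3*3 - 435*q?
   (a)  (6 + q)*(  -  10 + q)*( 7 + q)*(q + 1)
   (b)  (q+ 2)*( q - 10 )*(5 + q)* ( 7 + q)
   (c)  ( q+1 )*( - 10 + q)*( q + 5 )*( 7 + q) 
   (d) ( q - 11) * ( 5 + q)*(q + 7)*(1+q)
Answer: c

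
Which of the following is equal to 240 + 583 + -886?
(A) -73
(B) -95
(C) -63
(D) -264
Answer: C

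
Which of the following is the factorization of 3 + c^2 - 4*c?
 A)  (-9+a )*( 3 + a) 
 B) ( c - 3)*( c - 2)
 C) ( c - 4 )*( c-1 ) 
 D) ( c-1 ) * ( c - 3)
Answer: D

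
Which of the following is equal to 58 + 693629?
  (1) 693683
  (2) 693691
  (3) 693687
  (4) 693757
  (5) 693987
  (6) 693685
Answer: 3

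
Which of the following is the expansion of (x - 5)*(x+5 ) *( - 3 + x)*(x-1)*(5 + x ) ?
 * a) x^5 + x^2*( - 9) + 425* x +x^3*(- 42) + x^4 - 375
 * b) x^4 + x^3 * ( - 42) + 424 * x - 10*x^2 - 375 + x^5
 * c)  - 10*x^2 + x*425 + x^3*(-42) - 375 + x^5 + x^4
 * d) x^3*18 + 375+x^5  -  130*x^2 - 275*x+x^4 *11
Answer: c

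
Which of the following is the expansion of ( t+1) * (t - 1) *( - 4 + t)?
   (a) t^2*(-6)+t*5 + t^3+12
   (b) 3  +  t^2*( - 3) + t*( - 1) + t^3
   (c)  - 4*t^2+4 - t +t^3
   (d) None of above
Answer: c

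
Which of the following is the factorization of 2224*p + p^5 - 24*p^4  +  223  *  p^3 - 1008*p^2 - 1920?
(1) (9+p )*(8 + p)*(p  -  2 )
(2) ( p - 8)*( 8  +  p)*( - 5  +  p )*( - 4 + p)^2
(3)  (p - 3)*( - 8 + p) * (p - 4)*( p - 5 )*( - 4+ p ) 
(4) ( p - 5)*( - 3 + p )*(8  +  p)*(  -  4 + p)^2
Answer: 3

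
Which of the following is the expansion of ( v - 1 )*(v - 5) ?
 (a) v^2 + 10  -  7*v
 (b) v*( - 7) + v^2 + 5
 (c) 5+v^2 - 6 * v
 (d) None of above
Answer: c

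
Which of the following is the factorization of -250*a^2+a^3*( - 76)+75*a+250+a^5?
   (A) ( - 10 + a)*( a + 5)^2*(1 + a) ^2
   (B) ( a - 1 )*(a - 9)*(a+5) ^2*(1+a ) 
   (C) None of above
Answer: C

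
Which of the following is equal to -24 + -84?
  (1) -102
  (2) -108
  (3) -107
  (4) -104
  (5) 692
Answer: 2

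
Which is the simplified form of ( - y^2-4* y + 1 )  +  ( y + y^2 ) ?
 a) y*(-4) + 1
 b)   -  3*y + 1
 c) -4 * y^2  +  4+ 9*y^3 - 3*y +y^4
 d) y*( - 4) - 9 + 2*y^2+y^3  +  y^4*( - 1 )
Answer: b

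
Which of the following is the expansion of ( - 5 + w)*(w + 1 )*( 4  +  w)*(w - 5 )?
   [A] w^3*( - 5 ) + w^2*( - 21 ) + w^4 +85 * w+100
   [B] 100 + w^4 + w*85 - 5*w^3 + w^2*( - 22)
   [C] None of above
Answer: A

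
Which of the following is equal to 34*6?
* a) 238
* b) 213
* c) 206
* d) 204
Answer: d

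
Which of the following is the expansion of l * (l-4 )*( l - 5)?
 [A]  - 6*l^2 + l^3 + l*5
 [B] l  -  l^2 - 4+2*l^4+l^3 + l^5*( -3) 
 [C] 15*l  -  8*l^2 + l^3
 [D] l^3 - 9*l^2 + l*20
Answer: D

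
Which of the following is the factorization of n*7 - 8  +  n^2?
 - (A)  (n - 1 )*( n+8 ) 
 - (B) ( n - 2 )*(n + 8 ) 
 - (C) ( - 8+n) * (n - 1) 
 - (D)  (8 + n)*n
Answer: A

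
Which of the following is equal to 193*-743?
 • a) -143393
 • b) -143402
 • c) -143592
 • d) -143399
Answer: d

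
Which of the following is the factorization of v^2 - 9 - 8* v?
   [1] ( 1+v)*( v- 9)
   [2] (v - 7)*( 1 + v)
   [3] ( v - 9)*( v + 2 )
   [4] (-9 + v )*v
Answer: 1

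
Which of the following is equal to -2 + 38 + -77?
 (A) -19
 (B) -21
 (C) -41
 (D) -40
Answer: C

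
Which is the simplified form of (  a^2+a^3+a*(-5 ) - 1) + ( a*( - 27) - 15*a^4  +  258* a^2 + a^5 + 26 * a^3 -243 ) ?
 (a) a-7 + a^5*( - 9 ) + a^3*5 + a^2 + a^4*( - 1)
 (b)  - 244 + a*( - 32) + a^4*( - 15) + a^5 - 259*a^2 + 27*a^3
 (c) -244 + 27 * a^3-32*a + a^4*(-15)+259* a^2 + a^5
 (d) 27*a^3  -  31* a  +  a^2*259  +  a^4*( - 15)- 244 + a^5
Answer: c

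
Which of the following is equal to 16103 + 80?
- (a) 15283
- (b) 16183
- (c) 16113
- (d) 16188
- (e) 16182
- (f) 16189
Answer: b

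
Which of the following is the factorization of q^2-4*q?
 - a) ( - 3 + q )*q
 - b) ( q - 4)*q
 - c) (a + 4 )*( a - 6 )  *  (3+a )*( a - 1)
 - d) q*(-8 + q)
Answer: b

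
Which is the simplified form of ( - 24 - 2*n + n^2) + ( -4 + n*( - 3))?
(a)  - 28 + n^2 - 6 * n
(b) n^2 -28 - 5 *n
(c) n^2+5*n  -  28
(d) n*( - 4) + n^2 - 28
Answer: b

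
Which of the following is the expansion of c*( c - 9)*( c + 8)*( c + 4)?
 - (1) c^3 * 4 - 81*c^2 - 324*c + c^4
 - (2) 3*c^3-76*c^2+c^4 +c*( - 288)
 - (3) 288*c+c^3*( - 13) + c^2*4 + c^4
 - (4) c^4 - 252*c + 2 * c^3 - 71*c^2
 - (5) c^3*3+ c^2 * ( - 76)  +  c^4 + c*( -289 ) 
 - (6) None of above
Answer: 2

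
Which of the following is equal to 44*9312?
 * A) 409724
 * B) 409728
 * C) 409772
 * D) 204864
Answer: B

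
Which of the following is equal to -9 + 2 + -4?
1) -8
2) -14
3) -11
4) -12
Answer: 3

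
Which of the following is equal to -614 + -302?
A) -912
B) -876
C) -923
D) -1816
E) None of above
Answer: E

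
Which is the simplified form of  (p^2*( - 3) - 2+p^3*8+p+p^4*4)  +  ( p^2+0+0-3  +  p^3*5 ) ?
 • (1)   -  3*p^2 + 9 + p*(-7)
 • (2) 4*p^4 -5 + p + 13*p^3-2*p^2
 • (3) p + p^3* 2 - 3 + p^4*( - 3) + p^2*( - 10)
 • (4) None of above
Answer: 2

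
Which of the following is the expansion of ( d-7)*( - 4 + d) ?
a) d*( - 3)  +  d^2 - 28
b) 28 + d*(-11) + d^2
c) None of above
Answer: b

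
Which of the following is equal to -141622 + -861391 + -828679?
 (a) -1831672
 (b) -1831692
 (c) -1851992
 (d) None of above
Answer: b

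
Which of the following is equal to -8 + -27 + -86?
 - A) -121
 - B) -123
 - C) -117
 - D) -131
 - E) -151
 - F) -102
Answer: A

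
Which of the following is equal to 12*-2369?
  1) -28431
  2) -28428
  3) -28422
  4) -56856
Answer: 2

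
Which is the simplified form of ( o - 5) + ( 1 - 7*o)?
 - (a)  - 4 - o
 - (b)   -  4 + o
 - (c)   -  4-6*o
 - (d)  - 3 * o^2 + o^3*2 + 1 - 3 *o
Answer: c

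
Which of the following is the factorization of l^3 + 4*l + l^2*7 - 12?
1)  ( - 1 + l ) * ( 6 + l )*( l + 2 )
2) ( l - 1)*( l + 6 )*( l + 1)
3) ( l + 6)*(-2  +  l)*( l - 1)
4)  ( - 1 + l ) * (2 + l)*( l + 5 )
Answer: 1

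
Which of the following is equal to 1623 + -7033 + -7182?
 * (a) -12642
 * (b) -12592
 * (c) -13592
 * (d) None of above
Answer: b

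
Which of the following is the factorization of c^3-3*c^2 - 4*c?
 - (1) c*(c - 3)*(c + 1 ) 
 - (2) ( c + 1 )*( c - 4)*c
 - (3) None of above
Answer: 2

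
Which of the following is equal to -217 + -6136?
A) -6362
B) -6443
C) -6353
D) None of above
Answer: C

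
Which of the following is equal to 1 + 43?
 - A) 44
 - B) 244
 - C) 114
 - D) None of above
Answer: A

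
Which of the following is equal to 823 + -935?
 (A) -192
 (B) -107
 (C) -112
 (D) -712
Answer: C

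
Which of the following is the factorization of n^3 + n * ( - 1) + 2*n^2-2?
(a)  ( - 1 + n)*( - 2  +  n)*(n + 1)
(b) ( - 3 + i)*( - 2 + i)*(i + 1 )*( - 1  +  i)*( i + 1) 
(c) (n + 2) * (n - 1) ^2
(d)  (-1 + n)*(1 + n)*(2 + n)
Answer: d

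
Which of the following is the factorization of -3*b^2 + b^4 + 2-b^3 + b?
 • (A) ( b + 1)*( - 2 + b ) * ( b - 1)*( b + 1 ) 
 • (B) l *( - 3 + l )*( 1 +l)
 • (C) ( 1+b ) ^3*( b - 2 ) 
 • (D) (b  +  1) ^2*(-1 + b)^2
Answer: A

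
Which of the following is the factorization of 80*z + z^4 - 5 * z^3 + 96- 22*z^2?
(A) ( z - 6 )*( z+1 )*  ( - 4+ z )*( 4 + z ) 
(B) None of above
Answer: A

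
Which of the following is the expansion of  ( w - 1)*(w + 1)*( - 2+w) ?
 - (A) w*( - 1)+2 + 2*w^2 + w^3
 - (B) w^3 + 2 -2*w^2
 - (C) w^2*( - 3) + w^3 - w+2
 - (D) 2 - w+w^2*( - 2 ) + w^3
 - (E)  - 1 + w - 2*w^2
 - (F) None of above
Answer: D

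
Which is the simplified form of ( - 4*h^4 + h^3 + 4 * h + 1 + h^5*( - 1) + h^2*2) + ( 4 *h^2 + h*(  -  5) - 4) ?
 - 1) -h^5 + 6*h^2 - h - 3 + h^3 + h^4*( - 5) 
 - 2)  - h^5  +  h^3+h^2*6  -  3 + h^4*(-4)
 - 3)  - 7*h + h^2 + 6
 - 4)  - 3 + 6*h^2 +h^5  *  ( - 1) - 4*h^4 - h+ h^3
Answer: 4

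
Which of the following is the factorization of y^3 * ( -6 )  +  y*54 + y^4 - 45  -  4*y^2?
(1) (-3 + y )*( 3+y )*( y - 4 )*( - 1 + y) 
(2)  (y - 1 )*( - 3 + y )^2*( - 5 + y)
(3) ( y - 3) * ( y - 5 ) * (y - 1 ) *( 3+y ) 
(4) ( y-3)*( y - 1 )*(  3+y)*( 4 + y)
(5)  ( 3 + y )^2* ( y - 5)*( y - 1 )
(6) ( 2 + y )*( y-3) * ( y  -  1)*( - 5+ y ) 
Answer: 3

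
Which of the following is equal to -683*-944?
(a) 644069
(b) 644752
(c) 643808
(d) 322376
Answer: b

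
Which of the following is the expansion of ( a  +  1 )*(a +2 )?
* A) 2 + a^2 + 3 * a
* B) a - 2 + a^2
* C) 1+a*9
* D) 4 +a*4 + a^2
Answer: A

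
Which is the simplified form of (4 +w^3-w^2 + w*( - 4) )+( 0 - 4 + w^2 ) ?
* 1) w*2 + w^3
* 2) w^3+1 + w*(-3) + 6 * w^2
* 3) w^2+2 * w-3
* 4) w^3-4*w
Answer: 4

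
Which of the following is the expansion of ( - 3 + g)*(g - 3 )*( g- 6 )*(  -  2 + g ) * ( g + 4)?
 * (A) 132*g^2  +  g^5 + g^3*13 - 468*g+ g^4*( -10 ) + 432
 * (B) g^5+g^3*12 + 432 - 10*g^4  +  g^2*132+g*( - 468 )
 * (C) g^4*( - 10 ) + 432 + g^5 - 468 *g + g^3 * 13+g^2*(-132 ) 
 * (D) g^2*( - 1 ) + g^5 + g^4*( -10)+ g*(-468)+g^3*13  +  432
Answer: A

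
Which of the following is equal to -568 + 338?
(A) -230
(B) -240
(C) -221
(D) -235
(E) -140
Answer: A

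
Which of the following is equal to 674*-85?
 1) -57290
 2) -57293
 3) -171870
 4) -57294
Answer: 1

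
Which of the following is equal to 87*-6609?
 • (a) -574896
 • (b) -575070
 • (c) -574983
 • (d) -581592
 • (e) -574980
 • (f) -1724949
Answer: c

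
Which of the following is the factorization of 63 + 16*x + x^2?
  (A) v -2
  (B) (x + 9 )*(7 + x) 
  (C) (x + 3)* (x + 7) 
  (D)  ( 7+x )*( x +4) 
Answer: B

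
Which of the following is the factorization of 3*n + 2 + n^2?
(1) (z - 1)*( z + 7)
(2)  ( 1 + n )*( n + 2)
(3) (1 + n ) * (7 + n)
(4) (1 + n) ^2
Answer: 2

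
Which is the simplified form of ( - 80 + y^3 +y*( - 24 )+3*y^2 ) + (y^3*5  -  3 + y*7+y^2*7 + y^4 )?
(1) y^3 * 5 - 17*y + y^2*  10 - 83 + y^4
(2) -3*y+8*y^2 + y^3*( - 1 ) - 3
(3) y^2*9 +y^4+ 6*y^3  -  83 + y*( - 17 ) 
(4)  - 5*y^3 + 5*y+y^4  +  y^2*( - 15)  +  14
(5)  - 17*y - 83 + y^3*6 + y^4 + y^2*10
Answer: 5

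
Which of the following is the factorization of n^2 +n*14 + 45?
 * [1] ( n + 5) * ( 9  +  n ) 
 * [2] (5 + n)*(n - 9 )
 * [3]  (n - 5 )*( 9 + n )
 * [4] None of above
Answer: 1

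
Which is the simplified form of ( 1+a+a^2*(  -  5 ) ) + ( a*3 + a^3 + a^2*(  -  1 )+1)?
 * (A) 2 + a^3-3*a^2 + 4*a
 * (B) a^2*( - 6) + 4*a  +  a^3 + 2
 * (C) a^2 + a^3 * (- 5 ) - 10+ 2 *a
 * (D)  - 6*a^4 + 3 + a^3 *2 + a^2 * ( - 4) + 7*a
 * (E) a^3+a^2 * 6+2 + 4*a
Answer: B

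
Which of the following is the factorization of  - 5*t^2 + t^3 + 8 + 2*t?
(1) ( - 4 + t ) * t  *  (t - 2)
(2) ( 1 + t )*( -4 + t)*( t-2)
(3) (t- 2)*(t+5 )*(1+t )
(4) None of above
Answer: 2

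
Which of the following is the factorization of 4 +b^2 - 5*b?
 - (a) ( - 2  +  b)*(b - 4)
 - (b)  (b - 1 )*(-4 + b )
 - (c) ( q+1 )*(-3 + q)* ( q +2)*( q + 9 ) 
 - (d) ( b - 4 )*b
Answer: b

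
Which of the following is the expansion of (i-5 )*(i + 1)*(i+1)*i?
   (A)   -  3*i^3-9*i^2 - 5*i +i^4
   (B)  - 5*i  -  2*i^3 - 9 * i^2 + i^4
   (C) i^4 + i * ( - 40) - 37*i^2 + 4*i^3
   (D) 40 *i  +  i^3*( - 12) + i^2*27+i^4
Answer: A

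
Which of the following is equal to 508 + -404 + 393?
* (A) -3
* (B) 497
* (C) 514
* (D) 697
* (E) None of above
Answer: B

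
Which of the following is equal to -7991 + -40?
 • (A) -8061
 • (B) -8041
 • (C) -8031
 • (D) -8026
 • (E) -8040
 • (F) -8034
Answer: C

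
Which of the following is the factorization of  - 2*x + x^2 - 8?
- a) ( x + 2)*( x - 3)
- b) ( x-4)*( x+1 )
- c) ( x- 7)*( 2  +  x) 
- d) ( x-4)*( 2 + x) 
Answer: d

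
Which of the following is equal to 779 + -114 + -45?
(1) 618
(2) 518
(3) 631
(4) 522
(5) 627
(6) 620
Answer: 6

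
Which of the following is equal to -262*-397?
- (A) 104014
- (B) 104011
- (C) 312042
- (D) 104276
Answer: A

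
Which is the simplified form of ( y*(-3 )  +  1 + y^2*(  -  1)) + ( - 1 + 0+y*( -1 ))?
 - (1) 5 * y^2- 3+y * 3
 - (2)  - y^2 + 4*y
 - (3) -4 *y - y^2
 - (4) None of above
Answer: 3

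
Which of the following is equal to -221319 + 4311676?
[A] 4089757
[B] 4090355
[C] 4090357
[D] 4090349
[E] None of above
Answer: C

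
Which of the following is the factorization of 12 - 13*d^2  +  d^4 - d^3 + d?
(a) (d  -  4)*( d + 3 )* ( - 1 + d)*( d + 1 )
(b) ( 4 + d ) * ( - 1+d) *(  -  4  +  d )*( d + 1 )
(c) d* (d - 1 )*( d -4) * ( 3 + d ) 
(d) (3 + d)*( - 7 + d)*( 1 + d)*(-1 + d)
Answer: a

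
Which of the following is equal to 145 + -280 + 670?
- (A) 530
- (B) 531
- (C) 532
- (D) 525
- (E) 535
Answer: E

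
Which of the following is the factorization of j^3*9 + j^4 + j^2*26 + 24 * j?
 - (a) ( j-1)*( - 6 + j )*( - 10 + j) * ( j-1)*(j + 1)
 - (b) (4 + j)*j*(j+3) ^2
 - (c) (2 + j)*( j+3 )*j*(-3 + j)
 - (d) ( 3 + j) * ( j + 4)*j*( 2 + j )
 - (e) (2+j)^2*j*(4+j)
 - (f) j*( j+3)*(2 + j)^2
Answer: d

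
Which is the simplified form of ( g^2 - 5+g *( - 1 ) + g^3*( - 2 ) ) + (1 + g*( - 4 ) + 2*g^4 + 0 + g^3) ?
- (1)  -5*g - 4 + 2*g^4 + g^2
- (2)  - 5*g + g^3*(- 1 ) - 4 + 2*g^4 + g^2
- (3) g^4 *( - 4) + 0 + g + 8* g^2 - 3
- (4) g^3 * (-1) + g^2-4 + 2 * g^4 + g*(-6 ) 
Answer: 2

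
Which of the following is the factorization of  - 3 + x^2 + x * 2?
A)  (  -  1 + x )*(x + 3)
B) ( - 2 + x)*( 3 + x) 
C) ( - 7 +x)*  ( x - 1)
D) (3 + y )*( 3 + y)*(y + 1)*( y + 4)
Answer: A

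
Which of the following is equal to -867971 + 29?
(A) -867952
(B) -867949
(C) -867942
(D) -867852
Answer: C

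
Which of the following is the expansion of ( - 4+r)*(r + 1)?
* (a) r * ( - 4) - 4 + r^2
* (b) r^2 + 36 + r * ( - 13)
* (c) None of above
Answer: c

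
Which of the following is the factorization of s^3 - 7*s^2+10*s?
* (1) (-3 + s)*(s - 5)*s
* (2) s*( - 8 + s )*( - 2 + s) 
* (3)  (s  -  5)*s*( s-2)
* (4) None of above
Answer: 3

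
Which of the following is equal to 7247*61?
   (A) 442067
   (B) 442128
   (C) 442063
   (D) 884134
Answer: A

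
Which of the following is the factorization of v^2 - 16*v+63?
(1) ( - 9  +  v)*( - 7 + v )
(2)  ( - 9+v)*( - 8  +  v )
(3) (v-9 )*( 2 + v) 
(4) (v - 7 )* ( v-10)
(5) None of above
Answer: 1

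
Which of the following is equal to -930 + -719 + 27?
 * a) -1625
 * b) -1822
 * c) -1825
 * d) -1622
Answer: d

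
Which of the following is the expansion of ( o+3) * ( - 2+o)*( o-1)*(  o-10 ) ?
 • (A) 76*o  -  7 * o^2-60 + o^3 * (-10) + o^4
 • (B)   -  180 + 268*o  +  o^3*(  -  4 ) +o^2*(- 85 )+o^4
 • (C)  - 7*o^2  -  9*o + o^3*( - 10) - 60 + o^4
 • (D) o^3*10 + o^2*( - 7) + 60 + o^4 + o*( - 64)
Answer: A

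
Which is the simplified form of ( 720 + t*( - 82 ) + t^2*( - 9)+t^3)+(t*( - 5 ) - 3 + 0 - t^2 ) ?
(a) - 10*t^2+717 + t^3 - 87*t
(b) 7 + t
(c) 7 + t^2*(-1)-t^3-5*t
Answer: a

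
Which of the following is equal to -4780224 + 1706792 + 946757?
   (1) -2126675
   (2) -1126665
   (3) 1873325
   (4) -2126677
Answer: 1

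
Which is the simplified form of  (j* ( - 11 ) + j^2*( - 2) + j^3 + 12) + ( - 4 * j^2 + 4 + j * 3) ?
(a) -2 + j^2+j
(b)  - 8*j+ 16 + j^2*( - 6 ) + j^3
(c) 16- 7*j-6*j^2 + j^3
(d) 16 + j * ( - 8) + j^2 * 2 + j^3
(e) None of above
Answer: b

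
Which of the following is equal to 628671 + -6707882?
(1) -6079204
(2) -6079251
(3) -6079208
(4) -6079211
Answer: 4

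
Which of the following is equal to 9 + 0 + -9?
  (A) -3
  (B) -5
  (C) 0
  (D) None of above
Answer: C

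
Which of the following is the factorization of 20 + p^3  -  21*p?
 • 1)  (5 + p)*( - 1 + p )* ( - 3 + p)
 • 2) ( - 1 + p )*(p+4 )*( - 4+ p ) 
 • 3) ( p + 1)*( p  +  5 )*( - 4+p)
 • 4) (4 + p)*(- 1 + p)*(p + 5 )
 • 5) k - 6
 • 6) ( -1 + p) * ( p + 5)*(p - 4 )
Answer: 6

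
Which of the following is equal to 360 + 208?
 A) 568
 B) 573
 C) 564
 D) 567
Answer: A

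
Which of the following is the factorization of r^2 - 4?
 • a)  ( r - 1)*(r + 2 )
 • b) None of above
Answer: b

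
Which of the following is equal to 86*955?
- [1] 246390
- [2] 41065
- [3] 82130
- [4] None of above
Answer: 3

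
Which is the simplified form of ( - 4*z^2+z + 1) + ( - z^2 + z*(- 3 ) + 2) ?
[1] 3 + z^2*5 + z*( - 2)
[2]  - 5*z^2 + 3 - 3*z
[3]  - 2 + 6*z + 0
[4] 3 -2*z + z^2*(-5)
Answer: 4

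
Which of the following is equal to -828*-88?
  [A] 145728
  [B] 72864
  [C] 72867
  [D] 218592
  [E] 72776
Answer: B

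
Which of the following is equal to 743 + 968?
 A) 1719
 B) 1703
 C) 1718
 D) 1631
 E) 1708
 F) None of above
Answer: F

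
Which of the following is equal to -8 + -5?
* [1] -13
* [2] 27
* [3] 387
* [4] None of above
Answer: 1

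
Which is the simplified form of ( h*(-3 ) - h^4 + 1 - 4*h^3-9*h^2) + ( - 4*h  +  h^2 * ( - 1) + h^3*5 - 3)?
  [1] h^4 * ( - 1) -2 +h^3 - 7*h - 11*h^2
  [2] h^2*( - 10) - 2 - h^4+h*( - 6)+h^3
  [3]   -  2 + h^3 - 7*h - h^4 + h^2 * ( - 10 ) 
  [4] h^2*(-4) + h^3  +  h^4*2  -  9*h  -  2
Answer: 3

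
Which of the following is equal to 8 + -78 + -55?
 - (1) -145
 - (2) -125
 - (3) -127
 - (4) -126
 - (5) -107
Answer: 2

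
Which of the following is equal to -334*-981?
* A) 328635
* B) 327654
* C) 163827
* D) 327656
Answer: B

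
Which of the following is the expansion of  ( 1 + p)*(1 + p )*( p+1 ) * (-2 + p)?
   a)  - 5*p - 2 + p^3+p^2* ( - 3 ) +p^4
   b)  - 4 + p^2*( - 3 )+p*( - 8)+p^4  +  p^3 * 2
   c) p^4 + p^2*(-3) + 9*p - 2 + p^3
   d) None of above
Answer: a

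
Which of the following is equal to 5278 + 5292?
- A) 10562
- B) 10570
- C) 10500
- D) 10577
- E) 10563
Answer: B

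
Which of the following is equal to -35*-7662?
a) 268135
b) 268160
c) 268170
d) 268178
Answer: c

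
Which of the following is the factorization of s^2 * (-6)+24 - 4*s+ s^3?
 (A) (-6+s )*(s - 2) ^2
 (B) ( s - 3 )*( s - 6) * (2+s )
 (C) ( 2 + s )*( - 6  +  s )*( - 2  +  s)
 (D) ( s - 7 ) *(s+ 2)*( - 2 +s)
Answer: C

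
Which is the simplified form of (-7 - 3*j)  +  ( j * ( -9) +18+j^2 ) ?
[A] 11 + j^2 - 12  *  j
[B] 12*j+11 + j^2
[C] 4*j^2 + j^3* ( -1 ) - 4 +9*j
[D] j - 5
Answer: A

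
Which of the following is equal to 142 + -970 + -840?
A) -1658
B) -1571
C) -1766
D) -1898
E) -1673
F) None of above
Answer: F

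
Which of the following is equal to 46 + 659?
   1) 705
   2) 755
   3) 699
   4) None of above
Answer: 1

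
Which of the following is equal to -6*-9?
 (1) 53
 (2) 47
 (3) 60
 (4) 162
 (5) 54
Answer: 5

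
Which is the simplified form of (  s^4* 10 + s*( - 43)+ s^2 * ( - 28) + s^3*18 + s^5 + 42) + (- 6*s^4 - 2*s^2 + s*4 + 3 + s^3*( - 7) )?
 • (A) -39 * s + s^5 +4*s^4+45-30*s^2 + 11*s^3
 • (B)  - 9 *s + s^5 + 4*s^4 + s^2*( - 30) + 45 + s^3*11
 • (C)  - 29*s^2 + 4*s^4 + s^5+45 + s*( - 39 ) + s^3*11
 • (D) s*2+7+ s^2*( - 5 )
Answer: A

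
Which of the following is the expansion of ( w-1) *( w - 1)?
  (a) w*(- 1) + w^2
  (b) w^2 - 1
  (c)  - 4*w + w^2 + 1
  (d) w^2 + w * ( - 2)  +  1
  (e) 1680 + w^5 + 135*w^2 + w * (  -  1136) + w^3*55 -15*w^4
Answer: d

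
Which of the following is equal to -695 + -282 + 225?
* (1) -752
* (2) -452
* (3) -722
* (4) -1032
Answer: 1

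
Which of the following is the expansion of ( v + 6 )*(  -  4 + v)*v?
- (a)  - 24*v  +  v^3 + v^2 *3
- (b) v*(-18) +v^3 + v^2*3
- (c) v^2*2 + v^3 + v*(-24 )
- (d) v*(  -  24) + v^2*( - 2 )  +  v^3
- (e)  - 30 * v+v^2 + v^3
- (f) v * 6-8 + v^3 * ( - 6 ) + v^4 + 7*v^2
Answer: c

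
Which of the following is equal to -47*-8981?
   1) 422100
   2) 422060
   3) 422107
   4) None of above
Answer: 3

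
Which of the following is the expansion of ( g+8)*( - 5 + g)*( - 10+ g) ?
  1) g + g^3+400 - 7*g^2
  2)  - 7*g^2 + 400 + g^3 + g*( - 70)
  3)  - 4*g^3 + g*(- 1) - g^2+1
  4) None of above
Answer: 2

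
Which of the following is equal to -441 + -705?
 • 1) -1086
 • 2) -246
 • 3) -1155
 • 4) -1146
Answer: 4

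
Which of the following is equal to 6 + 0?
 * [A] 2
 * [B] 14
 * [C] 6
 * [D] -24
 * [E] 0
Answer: C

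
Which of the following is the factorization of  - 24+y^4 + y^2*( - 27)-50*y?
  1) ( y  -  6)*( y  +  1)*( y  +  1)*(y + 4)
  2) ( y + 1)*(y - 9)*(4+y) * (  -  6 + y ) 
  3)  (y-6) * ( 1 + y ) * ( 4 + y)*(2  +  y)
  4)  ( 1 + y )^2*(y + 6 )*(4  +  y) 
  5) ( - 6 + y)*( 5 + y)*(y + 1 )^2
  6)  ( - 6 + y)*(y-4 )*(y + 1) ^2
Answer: 1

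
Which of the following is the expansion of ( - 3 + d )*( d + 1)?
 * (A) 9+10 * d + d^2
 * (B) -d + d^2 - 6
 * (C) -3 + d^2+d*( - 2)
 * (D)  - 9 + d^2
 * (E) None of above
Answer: C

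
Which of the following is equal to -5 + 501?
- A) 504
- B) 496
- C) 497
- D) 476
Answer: B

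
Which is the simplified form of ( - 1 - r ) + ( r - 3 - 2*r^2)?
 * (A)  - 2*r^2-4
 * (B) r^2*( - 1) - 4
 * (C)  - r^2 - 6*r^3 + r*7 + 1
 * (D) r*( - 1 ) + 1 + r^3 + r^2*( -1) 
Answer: A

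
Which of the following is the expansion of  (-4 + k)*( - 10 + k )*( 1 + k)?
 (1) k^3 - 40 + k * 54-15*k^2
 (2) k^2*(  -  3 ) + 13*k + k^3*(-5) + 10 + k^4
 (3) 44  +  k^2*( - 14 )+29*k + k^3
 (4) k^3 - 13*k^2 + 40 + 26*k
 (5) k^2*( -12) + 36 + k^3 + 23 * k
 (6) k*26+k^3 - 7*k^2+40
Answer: 4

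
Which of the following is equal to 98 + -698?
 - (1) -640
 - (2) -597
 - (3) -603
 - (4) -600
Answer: 4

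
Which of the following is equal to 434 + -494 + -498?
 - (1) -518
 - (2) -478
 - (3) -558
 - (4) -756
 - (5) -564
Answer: 3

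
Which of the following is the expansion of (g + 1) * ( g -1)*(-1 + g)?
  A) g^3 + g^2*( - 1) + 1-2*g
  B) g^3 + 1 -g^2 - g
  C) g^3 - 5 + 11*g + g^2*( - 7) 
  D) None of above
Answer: B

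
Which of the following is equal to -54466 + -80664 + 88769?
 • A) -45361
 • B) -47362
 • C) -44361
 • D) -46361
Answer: D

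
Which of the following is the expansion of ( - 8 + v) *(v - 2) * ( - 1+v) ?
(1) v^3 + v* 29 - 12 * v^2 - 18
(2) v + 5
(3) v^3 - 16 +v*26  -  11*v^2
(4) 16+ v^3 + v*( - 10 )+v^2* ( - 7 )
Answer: 3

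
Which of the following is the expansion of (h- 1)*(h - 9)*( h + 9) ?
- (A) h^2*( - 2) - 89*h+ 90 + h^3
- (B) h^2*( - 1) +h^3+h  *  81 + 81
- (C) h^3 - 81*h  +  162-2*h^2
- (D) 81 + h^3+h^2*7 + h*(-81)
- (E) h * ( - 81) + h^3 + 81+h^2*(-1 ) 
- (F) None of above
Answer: E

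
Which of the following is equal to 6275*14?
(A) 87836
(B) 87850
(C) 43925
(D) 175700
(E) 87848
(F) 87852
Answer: B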